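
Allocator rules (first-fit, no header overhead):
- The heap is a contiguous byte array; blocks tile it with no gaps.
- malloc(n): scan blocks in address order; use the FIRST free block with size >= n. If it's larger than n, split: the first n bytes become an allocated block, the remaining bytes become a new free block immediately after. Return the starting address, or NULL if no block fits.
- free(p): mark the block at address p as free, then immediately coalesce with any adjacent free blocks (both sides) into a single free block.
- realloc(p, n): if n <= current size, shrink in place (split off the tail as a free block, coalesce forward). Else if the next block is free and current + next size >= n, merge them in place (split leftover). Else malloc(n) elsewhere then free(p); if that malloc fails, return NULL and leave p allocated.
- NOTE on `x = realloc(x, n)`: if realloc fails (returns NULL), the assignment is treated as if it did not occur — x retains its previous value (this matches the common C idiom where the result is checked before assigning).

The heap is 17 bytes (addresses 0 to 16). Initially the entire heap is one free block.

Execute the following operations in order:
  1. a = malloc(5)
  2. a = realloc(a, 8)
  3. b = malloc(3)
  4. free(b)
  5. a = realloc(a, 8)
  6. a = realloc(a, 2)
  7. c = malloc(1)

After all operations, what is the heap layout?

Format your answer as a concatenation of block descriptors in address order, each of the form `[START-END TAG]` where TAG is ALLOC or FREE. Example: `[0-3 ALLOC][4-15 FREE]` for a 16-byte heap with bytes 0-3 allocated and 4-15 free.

Op 1: a = malloc(5) -> a = 0; heap: [0-4 ALLOC][5-16 FREE]
Op 2: a = realloc(a, 8) -> a = 0; heap: [0-7 ALLOC][8-16 FREE]
Op 3: b = malloc(3) -> b = 8; heap: [0-7 ALLOC][8-10 ALLOC][11-16 FREE]
Op 4: free(b) -> (freed b); heap: [0-7 ALLOC][8-16 FREE]
Op 5: a = realloc(a, 8) -> a = 0; heap: [0-7 ALLOC][8-16 FREE]
Op 6: a = realloc(a, 2) -> a = 0; heap: [0-1 ALLOC][2-16 FREE]
Op 7: c = malloc(1) -> c = 2; heap: [0-1 ALLOC][2-2 ALLOC][3-16 FREE]

Answer: [0-1 ALLOC][2-2 ALLOC][3-16 FREE]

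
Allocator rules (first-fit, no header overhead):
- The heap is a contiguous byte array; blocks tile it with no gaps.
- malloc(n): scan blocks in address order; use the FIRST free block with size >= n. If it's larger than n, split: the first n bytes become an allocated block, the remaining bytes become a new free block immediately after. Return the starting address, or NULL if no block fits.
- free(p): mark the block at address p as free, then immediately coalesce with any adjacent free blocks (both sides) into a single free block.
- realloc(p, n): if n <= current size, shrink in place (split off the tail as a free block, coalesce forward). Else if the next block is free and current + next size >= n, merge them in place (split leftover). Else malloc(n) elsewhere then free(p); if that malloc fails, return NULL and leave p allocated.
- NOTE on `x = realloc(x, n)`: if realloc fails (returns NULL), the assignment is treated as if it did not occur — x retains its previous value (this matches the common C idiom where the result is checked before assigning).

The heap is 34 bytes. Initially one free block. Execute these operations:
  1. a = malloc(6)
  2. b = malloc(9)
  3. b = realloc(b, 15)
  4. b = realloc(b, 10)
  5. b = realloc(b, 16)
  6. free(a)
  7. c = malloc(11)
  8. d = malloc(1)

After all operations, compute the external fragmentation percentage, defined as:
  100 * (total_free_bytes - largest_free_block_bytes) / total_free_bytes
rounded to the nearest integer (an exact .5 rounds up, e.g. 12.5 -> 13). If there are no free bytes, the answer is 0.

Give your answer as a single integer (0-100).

Answer: 17

Derivation:
Op 1: a = malloc(6) -> a = 0; heap: [0-5 ALLOC][6-33 FREE]
Op 2: b = malloc(9) -> b = 6; heap: [0-5 ALLOC][6-14 ALLOC][15-33 FREE]
Op 3: b = realloc(b, 15) -> b = 6; heap: [0-5 ALLOC][6-20 ALLOC][21-33 FREE]
Op 4: b = realloc(b, 10) -> b = 6; heap: [0-5 ALLOC][6-15 ALLOC][16-33 FREE]
Op 5: b = realloc(b, 16) -> b = 6; heap: [0-5 ALLOC][6-21 ALLOC][22-33 FREE]
Op 6: free(a) -> (freed a); heap: [0-5 FREE][6-21 ALLOC][22-33 FREE]
Op 7: c = malloc(11) -> c = 22; heap: [0-5 FREE][6-21 ALLOC][22-32 ALLOC][33-33 FREE]
Op 8: d = malloc(1) -> d = 0; heap: [0-0 ALLOC][1-5 FREE][6-21 ALLOC][22-32 ALLOC][33-33 FREE]
Free blocks: [5 1] total_free=6 largest=5 -> 100*(6-5)/6 = 100/6 ≈ 16.667 -> rounds to 17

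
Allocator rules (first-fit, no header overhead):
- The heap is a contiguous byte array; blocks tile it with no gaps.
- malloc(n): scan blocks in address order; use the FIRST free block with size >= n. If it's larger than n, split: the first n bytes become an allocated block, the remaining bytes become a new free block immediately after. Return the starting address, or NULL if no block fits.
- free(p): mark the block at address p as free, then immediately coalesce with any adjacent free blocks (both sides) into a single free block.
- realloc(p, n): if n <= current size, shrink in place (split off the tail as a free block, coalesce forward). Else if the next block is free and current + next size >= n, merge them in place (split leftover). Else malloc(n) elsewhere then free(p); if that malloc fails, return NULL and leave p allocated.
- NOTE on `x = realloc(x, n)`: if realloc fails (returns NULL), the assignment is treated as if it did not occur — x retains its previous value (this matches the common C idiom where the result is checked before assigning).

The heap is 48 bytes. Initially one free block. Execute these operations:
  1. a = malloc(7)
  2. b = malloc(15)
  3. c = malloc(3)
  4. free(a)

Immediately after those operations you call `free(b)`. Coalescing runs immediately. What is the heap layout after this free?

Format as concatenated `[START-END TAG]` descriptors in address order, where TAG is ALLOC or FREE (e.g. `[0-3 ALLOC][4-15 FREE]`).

Answer: [0-21 FREE][22-24 ALLOC][25-47 FREE]

Derivation:
Op 1: a = malloc(7) -> a = 0; heap: [0-6 ALLOC][7-47 FREE]
Op 2: b = malloc(15) -> b = 7; heap: [0-6 ALLOC][7-21 ALLOC][22-47 FREE]
Op 3: c = malloc(3) -> c = 22; heap: [0-6 ALLOC][7-21 ALLOC][22-24 ALLOC][25-47 FREE]
Op 4: free(a) -> (freed a); heap: [0-6 FREE][7-21 ALLOC][22-24 ALLOC][25-47 FREE]
free(b): b = 7 -> block [7-21 ALLOC]; mark free, coalesce with adjacent free neighbors -> [0-21 FREE][22-24 ALLOC][25-47 FREE]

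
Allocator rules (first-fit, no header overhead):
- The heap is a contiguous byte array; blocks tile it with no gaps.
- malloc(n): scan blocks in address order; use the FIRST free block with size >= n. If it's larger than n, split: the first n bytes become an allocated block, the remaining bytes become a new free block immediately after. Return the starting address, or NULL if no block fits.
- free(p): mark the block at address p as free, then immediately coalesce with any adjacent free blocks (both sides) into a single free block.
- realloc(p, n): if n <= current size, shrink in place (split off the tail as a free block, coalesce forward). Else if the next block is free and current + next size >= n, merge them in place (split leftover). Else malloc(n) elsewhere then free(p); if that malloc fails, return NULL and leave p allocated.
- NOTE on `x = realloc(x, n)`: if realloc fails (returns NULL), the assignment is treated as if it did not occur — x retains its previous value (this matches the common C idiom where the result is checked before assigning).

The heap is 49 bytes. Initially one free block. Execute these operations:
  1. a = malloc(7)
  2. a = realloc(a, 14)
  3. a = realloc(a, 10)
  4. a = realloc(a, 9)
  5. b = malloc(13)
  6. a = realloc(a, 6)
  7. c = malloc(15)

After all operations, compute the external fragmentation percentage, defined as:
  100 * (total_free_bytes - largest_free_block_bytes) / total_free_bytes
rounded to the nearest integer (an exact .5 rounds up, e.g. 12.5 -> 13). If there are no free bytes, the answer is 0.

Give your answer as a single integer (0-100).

Answer: 20

Derivation:
Op 1: a = malloc(7) -> a = 0; heap: [0-6 ALLOC][7-48 FREE]
Op 2: a = realloc(a, 14) -> a = 0; heap: [0-13 ALLOC][14-48 FREE]
Op 3: a = realloc(a, 10) -> a = 0; heap: [0-9 ALLOC][10-48 FREE]
Op 4: a = realloc(a, 9) -> a = 0; heap: [0-8 ALLOC][9-48 FREE]
Op 5: b = malloc(13) -> b = 9; heap: [0-8 ALLOC][9-21 ALLOC][22-48 FREE]
Op 6: a = realloc(a, 6) -> a = 0; heap: [0-5 ALLOC][6-8 FREE][9-21 ALLOC][22-48 FREE]
Op 7: c = malloc(15) -> c = 22; heap: [0-5 ALLOC][6-8 FREE][9-21 ALLOC][22-36 ALLOC][37-48 FREE]
Free blocks: [3 12] total_free=15 largest=12 -> 100*(15-12)/15 = 300/15 = 20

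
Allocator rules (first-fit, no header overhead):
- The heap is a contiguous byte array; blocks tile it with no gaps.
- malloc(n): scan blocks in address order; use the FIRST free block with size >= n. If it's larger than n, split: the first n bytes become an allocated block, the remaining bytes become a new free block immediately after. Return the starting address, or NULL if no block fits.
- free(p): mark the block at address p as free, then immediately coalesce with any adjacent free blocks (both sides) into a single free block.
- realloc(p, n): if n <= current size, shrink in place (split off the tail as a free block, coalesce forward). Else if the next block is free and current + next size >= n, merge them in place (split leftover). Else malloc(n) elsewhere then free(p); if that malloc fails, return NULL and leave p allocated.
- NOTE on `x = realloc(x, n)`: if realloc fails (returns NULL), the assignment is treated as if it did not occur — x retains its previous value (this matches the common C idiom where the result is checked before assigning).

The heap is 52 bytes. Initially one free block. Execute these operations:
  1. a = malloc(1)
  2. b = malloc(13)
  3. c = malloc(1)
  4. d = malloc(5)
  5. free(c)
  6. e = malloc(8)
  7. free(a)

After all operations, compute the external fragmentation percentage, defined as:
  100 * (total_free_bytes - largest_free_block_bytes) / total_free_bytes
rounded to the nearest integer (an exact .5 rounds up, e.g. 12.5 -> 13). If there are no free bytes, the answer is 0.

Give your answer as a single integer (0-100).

Answer: 8

Derivation:
Op 1: a = malloc(1) -> a = 0; heap: [0-0 ALLOC][1-51 FREE]
Op 2: b = malloc(13) -> b = 1; heap: [0-0 ALLOC][1-13 ALLOC][14-51 FREE]
Op 3: c = malloc(1) -> c = 14; heap: [0-0 ALLOC][1-13 ALLOC][14-14 ALLOC][15-51 FREE]
Op 4: d = malloc(5) -> d = 15; heap: [0-0 ALLOC][1-13 ALLOC][14-14 ALLOC][15-19 ALLOC][20-51 FREE]
Op 5: free(c) -> (freed c); heap: [0-0 ALLOC][1-13 ALLOC][14-14 FREE][15-19 ALLOC][20-51 FREE]
Op 6: e = malloc(8) -> e = 20; heap: [0-0 ALLOC][1-13 ALLOC][14-14 FREE][15-19 ALLOC][20-27 ALLOC][28-51 FREE]
Op 7: free(a) -> (freed a); heap: [0-0 FREE][1-13 ALLOC][14-14 FREE][15-19 ALLOC][20-27 ALLOC][28-51 FREE]
Free blocks: [1 1 24] total_free=26 largest=24 -> 100*(26-24)/26 = 200/26 ≈ 7.692 -> rounds to 8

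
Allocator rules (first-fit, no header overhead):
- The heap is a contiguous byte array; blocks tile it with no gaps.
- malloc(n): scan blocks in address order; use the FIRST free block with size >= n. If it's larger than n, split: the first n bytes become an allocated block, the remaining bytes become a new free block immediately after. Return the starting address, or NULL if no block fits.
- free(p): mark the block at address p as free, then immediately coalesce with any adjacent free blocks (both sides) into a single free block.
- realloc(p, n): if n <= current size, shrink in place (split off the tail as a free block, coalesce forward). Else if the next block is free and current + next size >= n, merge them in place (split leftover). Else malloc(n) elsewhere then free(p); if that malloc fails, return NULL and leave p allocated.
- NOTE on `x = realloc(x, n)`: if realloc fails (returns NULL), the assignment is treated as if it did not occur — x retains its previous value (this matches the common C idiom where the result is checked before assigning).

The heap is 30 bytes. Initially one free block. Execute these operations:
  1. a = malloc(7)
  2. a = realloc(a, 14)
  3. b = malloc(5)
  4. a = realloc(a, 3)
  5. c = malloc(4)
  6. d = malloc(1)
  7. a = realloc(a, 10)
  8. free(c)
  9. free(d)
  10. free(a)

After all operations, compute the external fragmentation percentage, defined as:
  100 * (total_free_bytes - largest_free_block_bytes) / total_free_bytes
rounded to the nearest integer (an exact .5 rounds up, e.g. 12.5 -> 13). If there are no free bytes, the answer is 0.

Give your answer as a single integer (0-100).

Answer: 44

Derivation:
Op 1: a = malloc(7) -> a = 0; heap: [0-6 ALLOC][7-29 FREE]
Op 2: a = realloc(a, 14) -> a = 0; heap: [0-13 ALLOC][14-29 FREE]
Op 3: b = malloc(5) -> b = 14; heap: [0-13 ALLOC][14-18 ALLOC][19-29 FREE]
Op 4: a = realloc(a, 3) -> a = 0; heap: [0-2 ALLOC][3-13 FREE][14-18 ALLOC][19-29 FREE]
Op 5: c = malloc(4) -> c = 3; heap: [0-2 ALLOC][3-6 ALLOC][7-13 FREE][14-18 ALLOC][19-29 FREE]
Op 6: d = malloc(1) -> d = 7; heap: [0-2 ALLOC][3-6 ALLOC][7-7 ALLOC][8-13 FREE][14-18 ALLOC][19-29 FREE]
Op 7: a = realloc(a, 10) -> a = 19; heap: [0-2 FREE][3-6 ALLOC][7-7 ALLOC][8-13 FREE][14-18 ALLOC][19-28 ALLOC][29-29 FREE]
Op 8: free(c) -> (freed c); heap: [0-6 FREE][7-7 ALLOC][8-13 FREE][14-18 ALLOC][19-28 ALLOC][29-29 FREE]
Op 9: free(d) -> (freed d); heap: [0-13 FREE][14-18 ALLOC][19-28 ALLOC][29-29 FREE]
Op 10: free(a) -> (freed a); heap: [0-13 FREE][14-18 ALLOC][19-29 FREE]
Free blocks: [14 11] total_free=25 largest=14 -> 100*(25-14)/25 = 1100/25 = 44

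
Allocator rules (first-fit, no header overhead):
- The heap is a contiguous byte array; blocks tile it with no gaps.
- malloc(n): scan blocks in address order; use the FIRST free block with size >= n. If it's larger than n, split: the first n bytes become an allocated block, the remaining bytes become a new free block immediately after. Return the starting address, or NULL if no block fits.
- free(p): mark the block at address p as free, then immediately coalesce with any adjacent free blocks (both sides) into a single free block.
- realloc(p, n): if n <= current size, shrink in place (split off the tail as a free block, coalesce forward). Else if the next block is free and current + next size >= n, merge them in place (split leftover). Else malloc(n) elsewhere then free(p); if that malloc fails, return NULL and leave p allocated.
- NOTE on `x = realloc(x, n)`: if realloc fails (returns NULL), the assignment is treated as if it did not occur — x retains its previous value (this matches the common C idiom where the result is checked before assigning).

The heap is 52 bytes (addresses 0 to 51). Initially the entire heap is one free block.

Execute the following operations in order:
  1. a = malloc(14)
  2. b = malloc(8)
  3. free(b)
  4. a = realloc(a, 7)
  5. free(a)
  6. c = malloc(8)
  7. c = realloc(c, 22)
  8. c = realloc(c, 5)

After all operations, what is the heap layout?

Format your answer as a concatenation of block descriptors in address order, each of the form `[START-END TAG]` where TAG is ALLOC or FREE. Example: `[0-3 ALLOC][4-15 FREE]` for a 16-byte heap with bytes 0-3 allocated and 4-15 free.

Answer: [0-4 ALLOC][5-51 FREE]

Derivation:
Op 1: a = malloc(14) -> a = 0; heap: [0-13 ALLOC][14-51 FREE]
Op 2: b = malloc(8) -> b = 14; heap: [0-13 ALLOC][14-21 ALLOC][22-51 FREE]
Op 3: free(b) -> (freed b); heap: [0-13 ALLOC][14-51 FREE]
Op 4: a = realloc(a, 7) -> a = 0; heap: [0-6 ALLOC][7-51 FREE]
Op 5: free(a) -> (freed a); heap: [0-51 FREE]
Op 6: c = malloc(8) -> c = 0; heap: [0-7 ALLOC][8-51 FREE]
Op 7: c = realloc(c, 22) -> c = 0; heap: [0-21 ALLOC][22-51 FREE]
Op 8: c = realloc(c, 5) -> c = 0; heap: [0-4 ALLOC][5-51 FREE]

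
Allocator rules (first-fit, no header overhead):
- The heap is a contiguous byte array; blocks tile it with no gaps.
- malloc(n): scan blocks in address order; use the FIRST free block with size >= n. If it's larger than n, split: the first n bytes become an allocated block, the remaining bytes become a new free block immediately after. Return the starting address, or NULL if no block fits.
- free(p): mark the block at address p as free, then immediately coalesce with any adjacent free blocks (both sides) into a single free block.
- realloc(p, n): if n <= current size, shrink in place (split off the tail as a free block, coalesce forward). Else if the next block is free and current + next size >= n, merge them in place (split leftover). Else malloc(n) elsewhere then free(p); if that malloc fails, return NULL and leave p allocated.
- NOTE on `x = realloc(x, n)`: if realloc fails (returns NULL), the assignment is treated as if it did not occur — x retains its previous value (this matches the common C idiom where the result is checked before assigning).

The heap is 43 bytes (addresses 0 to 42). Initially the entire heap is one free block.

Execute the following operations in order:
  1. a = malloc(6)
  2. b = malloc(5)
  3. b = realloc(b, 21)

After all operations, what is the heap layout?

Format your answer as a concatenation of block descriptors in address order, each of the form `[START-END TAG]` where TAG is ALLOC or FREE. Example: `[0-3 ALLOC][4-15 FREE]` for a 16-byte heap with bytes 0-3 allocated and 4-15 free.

Answer: [0-5 ALLOC][6-26 ALLOC][27-42 FREE]

Derivation:
Op 1: a = malloc(6) -> a = 0; heap: [0-5 ALLOC][6-42 FREE]
Op 2: b = malloc(5) -> b = 6; heap: [0-5 ALLOC][6-10 ALLOC][11-42 FREE]
Op 3: b = realloc(b, 21) -> b = 6; heap: [0-5 ALLOC][6-26 ALLOC][27-42 FREE]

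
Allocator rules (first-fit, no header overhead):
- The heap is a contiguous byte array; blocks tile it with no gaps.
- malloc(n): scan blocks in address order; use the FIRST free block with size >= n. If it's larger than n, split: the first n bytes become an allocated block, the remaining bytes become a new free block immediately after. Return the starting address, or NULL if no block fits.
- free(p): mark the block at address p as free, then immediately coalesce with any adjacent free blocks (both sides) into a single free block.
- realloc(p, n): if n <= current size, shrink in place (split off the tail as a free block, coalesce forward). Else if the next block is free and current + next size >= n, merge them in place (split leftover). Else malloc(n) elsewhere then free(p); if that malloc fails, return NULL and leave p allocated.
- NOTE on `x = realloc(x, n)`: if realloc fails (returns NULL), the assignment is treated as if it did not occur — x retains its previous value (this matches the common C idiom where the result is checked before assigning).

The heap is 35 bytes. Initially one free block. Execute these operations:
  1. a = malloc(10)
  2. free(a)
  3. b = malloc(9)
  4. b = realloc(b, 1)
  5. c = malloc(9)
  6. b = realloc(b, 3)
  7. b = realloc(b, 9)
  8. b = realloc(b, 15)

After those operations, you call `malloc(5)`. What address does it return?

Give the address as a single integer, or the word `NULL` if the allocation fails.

Answer: 25

Derivation:
Op 1: a = malloc(10) -> a = 0; heap: [0-9 ALLOC][10-34 FREE]
Op 2: free(a) -> (freed a); heap: [0-34 FREE]
Op 3: b = malloc(9) -> b = 0; heap: [0-8 ALLOC][9-34 FREE]
Op 4: b = realloc(b, 1) -> b = 0; heap: [0-0 ALLOC][1-34 FREE]
Op 5: c = malloc(9) -> c = 1; heap: [0-0 ALLOC][1-9 ALLOC][10-34 FREE]
Op 6: b = realloc(b, 3) -> b = 10; heap: [0-0 FREE][1-9 ALLOC][10-12 ALLOC][13-34 FREE]
Op 7: b = realloc(b, 9) -> b = 10; heap: [0-0 FREE][1-9 ALLOC][10-18 ALLOC][19-34 FREE]
Op 8: b = realloc(b, 15) -> b = 10; heap: [0-0 FREE][1-9 ALLOC][10-24 ALLOC][25-34 FREE]
malloc(5): first-fit scan over [0-0 FREE][1-9 ALLOC][10-24 ALLOC][25-34 FREE] -> 25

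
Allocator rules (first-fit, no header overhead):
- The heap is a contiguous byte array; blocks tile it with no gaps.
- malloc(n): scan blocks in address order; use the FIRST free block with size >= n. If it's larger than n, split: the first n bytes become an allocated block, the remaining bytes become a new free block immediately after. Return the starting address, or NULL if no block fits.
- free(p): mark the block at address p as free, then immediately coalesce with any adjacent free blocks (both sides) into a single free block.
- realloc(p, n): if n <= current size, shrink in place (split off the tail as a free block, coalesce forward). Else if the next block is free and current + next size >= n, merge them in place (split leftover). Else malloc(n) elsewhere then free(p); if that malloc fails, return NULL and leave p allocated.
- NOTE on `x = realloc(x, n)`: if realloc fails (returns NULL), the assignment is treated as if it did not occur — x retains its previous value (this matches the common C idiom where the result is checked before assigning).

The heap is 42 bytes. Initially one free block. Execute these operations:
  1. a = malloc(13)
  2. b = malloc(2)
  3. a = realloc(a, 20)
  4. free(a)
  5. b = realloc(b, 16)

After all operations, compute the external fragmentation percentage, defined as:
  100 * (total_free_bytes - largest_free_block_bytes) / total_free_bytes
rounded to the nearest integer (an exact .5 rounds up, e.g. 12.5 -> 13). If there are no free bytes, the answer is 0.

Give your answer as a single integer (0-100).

Op 1: a = malloc(13) -> a = 0; heap: [0-12 ALLOC][13-41 FREE]
Op 2: b = malloc(2) -> b = 13; heap: [0-12 ALLOC][13-14 ALLOC][15-41 FREE]
Op 3: a = realloc(a, 20) -> a = 15; heap: [0-12 FREE][13-14 ALLOC][15-34 ALLOC][35-41 FREE]
Op 4: free(a) -> (freed a); heap: [0-12 FREE][13-14 ALLOC][15-41 FREE]
Op 5: b = realloc(b, 16) -> b = 13; heap: [0-12 FREE][13-28 ALLOC][29-41 FREE]
Free blocks: [13 13] total_free=26 largest=13 -> 100*(26-13)/26 = 1300/26 = 50

Answer: 50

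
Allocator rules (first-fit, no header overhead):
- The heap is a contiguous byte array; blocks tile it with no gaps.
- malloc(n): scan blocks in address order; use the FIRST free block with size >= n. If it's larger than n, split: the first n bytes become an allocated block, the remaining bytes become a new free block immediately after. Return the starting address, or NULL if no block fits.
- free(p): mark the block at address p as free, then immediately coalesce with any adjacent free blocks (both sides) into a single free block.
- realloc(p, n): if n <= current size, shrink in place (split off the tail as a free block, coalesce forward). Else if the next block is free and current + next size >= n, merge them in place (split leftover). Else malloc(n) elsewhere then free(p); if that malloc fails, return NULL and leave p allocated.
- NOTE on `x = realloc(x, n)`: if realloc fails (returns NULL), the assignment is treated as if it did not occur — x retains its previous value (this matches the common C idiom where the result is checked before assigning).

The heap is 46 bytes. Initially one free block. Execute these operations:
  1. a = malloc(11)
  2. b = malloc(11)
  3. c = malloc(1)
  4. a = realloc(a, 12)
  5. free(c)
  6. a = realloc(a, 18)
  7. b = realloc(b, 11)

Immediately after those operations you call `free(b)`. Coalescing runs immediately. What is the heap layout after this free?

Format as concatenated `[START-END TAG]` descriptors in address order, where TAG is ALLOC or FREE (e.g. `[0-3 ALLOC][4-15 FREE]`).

Answer: [0-22 FREE][23-40 ALLOC][41-45 FREE]

Derivation:
Op 1: a = malloc(11) -> a = 0; heap: [0-10 ALLOC][11-45 FREE]
Op 2: b = malloc(11) -> b = 11; heap: [0-10 ALLOC][11-21 ALLOC][22-45 FREE]
Op 3: c = malloc(1) -> c = 22; heap: [0-10 ALLOC][11-21 ALLOC][22-22 ALLOC][23-45 FREE]
Op 4: a = realloc(a, 12) -> a = 23; heap: [0-10 FREE][11-21 ALLOC][22-22 ALLOC][23-34 ALLOC][35-45 FREE]
Op 5: free(c) -> (freed c); heap: [0-10 FREE][11-21 ALLOC][22-22 FREE][23-34 ALLOC][35-45 FREE]
Op 6: a = realloc(a, 18) -> a = 23; heap: [0-10 FREE][11-21 ALLOC][22-22 FREE][23-40 ALLOC][41-45 FREE]
Op 7: b = realloc(b, 11) -> b = 11; heap: [0-10 FREE][11-21 ALLOC][22-22 FREE][23-40 ALLOC][41-45 FREE]
free(b): b = 11 -> block [11-21 ALLOC]; mark free, coalesce with adjacent free neighbors -> [0-22 FREE][23-40 ALLOC][41-45 FREE]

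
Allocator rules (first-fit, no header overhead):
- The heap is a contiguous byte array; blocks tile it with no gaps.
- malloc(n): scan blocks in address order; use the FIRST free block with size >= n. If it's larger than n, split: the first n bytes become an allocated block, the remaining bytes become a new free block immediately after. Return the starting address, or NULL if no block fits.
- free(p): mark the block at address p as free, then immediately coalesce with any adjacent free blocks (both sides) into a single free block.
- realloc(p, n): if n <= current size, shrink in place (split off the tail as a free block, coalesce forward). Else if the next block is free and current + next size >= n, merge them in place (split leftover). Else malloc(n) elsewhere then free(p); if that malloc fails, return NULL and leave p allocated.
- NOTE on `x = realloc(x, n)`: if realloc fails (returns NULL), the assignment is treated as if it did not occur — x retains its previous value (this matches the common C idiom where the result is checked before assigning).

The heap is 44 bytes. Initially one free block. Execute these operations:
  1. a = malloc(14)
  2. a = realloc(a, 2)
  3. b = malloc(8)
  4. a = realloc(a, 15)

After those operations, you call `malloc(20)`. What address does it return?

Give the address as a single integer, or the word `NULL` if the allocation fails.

Answer: NULL

Derivation:
Op 1: a = malloc(14) -> a = 0; heap: [0-13 ALLOC][14-43 FREE]
Op 2: a = realloc(a, 2) -> a = 0; heap: [0-1 ALLOC][2-43 FREE]
Op 3: b = malloc(8) -> b = 2; heap: [0-1 ALLOC][2-9 ALLOC][10-43 FREE]
Op 4: a = realloc(a, 15) -> a = 10; heap: [0-1 FREE][2-9 ALLOC][10-24 ALLOC][25-43 FREE]
malloc(20): first-fit scan over [0-1 FREE][2-9 ALLOC][10-24 ALLOC][25-43 FREE] -> NULL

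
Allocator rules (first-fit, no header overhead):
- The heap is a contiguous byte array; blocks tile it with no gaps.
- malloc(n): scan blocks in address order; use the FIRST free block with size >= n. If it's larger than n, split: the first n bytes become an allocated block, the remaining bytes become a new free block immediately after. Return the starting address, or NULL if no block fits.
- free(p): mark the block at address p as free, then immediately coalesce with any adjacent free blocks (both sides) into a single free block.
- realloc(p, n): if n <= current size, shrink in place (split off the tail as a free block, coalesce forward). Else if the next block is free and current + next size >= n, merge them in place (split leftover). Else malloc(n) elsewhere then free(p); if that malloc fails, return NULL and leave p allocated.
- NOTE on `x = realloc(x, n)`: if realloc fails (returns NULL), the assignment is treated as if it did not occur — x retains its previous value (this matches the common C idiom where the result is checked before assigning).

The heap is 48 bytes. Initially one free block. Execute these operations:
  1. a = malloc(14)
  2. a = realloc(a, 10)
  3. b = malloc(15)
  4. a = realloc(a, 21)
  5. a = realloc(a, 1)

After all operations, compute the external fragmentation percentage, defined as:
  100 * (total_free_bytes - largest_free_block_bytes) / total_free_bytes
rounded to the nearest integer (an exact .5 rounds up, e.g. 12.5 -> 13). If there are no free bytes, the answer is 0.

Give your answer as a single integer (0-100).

Answer: 31

Derivation:
Op 1: a = malloc(14) -> a = 0; heap: [0-13 ALLOC][14-47 FREE]
Op 2: a = realloc(a, 10) -> a = 0; heap: [0-9 ALLOC][10-47 FREE]
Op 3: b = malloc(15) -> b = 10; heap: [0-9 ALLOC][10-24 ALLOC][25-47 FREE]
Op 4: a = realloc(a, 21) -> a = 25; heap: [0-9 FREE][10-24 ALLOC][25-45 ALLOC][46-47 FREE]
Op 5: a = realloc(a, 1) -> a = 25; heap: [0-9 FREE][10-24 ALLOC][25-25 ALLOC][26-47 FREE]
Free blocks: [10 22] total_free=32 largest=22 -> 100*(32-22)/32 = 1000/32 = 31.25 -> rounds to 31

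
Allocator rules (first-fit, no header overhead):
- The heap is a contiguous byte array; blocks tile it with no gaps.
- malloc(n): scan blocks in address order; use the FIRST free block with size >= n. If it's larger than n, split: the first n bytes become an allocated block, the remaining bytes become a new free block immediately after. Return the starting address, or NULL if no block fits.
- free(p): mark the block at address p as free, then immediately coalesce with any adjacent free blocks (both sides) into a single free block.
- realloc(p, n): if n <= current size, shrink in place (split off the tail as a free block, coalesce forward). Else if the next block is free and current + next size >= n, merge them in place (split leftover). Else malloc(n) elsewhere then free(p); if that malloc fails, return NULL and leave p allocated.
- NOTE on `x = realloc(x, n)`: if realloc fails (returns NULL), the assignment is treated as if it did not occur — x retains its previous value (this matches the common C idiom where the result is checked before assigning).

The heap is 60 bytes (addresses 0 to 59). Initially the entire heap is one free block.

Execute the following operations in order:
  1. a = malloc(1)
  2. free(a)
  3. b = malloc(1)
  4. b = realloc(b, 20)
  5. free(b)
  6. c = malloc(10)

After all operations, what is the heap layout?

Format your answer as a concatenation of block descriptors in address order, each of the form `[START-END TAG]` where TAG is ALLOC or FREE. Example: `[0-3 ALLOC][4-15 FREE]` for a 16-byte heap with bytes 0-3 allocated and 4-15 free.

Answer: [0-9 ALLOC][10-59 FREE]

Derivation:
Op 1: a = malloc(1) -> a = 0; heap: [0-0 ALLOC][1-59 FREE]
Op 2: free(a) -> (freed a); heap: [0-59 FREE]
Op 3: b = malloc(1) -> b = 0; heap: [0-0 ALLOC][1-59 FREE]
Op 4: b = realloc(b, 20) -> b = 0; heap: [0-19 ALLOC][20-59 FREE]
Op 5: free(b) -> (freed b); heap: [0-59 FREE]
Op 6: c = malloc(10) -> c = 0; heap: [0-9 ALLOC][10-59 FREE]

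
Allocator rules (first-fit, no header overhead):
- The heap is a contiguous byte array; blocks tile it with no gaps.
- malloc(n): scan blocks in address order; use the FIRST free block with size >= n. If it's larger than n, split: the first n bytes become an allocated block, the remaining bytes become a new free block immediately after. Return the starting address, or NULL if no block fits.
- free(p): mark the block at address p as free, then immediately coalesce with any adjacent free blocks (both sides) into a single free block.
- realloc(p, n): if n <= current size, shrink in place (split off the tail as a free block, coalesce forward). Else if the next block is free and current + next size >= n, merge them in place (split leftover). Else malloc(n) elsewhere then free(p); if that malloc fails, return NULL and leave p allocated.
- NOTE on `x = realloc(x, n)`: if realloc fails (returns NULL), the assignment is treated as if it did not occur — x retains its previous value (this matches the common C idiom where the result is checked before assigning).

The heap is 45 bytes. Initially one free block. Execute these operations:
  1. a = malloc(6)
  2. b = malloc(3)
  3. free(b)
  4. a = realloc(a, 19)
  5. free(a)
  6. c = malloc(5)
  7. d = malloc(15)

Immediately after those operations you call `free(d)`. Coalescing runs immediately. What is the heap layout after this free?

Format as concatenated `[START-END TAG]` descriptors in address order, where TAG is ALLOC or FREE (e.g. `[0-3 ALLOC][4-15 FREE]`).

Op 1: a = malloc(6) -> a = 0; heap: [0-5 ALLOC][6-44 FREE]
Op 2: b = malloc(3) -> b = 6; heap: [0-5 ALLOC][6-8 ALLOC][9-44 FREE]
Op 3: free(b) -> (freed b); heap: [0-5 ALLOC][6-44 FREE]
Op 4: a = realloc(a, 19) -> a = 0; heap: [0-18 ALLOC][19-44 FREE]
Op 5: free(a) -> (freed a); heap: [0-44 FREE]
Op 6: c = malloc(5) -> c = 0; heap: [0-4 ALLOC][5-44 FREE]
Op 7: d = malloc(15) -> d = 5; heap: [0-4 ALLOC][5-19 ALLOC][20-44 FREE]
free(d): d = 5 -> block [5-19 ALLOC]; mark free, coalesce with adjacent free neighbors -> [0-4 ALLOC][5-44 FREE]

Answer: [0-4 ALLOC][5-44 FREE]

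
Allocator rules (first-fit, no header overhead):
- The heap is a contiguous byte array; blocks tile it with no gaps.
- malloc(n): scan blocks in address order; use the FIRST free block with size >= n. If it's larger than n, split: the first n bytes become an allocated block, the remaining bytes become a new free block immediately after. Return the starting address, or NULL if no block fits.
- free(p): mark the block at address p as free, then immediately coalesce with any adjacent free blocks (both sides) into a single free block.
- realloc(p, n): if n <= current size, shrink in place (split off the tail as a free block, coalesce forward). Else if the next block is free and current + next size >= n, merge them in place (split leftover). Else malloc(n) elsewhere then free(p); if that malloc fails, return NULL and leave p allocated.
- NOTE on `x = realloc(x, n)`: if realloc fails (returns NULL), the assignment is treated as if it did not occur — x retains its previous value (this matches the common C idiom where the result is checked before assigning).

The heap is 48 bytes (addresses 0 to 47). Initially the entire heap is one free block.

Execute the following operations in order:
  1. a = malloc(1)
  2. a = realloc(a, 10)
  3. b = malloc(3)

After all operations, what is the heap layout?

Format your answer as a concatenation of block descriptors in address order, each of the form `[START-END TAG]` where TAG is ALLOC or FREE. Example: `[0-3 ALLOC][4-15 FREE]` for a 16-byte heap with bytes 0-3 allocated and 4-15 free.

Answer: [0-9 ALLOC][10-12 ALLOC][13-47 FREE]

Derivation:
Op 1: a = malloc(1) -> a = 0; heap: [0-0 ALLOC][1-47 FREE]
Op 2: a = realloc(a, 10) -> a = 0; heap: [0-9 ALLOC][10-47 FREE]
Op 3: b = malloc(3) -> b = 10; heap: [0-9 ALLOC][10-12 ALLOC][13-47 FREE]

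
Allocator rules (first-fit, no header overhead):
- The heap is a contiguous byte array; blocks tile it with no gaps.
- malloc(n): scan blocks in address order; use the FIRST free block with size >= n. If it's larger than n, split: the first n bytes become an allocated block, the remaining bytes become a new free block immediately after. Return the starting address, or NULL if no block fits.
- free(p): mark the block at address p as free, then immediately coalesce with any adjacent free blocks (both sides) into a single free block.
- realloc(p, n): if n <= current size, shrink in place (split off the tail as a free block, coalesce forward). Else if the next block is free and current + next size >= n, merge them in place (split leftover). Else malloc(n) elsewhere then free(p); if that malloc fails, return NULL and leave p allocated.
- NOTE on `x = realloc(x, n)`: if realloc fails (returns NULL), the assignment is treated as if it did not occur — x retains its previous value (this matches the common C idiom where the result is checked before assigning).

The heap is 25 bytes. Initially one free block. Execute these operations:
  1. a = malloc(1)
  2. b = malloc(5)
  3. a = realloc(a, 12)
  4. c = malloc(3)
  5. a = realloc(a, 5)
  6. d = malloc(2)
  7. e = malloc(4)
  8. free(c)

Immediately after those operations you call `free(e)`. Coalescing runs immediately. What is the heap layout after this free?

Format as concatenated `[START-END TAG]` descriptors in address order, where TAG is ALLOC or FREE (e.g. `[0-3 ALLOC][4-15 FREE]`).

Op 1: a = malloc(1) -> a = 0; heap: [0-0 ALLOC][1-24 FREE]
Op 2: b = malloc(5) -> b = 1; heap: [0-0 ALLOC][1-5 ALLOC][6-24 FREE]
Op 3: a = realloc(a, 12) -> a = 6; heap: [0-0 FREE][1-5 ALLOC][6-17 ALLOC][18-24 FREE]
Op 4: c = malloc(3) -> c = 18; heap: [0-0 FREE][1-5 ALLOC][6-17 ALLOC][18-20 ALLOC][21-24 FREE]
Op 5: a = realloc(a, 5) -> a = 6; heap: [0-0 FREE][1-5 ALLOC][6-10 ALLOC][11-17 FREE][18-20 ALLOC][21-24 FREE]
Op 6: d = malloc(2) -> d = 11; heap: [0-0 FREE][1-5 ALLOC][6-10 ALLOC][11-12 ALLOC][13-17 FREE][18-20 ALLOC][21-24 FREE]
Op 7: e = malloc(4) -> e = 13; heap: [0-0 FREE][1-5 ALLOC][6-10 ALLOC][11-12 ALLOC][13-16 ALLOC][17-17 FREE][18-20 ALLOC][21-24 FREE]
Op 8: free(c) -> (freed c); heap: [0-0 FREE][1-5 ALLOC][6-10 ALLOC][11-12 ALLOC][13-16 ALLOC][17-24 FREE]
free(e): e = 13 -> block [13-16 ALLOC]; mark free, coalesce with adjacent free neighbors -> [0-0 FREE][1-5 ALLOC][6-10 ALLOC][11-12 ALLOC][13-24 FREE]

Answer: [0-0 FREE][1-5 ALLOC][6-10 ALLOC][11-12 ALLOC][13-24 FREE]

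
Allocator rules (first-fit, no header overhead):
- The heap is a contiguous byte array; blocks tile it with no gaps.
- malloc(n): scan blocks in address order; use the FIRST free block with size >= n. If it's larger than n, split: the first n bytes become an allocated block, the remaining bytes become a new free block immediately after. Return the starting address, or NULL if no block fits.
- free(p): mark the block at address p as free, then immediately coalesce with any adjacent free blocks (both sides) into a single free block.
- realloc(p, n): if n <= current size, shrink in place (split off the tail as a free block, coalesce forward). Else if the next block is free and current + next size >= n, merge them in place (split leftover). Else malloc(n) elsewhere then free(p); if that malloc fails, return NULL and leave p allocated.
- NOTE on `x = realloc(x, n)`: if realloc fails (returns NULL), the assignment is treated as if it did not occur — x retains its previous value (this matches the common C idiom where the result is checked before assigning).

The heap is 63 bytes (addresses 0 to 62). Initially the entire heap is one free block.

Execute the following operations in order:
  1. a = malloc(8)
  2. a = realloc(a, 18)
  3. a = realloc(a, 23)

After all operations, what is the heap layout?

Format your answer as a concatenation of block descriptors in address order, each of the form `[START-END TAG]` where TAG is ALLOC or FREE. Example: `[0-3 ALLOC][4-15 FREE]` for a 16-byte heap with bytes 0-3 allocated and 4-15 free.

Answer: [0-22 ALLOC][23-62 FREE]

Derivation:
Op 1: a = malloc(8) -> a = 0; heap: [0-7 ALLOC][8-62 FREE]
Op 2: a = realloc(a, 18) -> a = 0; heap: [0-17 ALLOC][18-62 FREE]
Op 3: a = realloc(a, 23) -> a = 0; heap: [0-22 ALLOC][23-62 FREE]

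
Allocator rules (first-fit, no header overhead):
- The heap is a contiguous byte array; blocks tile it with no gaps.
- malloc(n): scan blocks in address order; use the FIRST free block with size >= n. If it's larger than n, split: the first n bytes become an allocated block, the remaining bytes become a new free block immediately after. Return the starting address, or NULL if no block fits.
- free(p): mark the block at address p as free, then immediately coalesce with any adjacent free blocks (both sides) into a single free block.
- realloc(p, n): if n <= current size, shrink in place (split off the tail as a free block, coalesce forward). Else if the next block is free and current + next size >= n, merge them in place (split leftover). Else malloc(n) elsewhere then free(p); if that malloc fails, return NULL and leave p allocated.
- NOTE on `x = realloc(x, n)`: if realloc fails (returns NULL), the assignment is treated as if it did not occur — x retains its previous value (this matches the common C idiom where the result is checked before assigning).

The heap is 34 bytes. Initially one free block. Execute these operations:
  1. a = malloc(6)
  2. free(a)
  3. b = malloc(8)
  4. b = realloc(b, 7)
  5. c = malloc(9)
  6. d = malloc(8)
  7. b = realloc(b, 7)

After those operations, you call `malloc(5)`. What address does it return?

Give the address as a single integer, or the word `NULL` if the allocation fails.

Answer: 24

Derivation:
Op 1: a = malloc(6) -> a = 0; heap: [0-5 ALLOC][6-33 FREE]
Op 2: free(a) -> (freed a); heap: [0-33 FREE]
Op 3: b = malloc(8) -> b = 0; heap: [0-7 ALLOC][8-33 FREE]
Op 4: b = realloc(b, 7) -> b = 0; heap: [0-6 ALLOC][7-33 FREE]
Op 5: c = malloc(9) -> c = 7; heap: [0-6 ALLOC][7-15 ALLOC][16-33 FREE]
Op 6: d = malloc(8) -> d = 16; heap: [0-6 ALLOC][7-15 ALLOC][16-23 ALLOC][24-33 FREE]
Op 7: b = realloc(b, 7) -> b = 0; heap: [0-6 ALLOC][7-15 ALLOC][16-23 ALLOC][24-33 FREE]
malloc(5): first-fit scan over [0-6 ALLOC][7-15 ALLOC][16-23 ALLOC][24-33 FREE] -> 24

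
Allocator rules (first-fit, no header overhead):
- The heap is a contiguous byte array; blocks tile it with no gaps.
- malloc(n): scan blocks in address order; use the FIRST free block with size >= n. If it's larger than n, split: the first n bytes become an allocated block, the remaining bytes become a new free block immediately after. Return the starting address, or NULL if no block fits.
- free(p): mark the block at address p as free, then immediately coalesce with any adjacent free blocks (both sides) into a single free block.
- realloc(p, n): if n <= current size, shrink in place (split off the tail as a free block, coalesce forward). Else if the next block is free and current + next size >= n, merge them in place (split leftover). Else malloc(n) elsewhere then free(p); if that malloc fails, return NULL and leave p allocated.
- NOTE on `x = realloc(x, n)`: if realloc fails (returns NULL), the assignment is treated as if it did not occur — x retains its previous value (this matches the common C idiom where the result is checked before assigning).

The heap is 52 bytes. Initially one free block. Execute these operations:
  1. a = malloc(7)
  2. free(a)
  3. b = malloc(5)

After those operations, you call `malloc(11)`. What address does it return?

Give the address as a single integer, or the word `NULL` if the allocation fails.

Op 1: a = malloc(7) -> a = 0; heap: [0-6 ALLOC][7-51 FREE]
Op 2: free(a) -> (freed a); heap: [0-51 FREE]
Op 3: b = malloc(5) -> b = 0; heap: [0-4 ALLOC][5-51 FREE]
malloc(11): first-fit scan over [0-4 ALLOC][5-51 FREE] -> 5

Answer: 5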